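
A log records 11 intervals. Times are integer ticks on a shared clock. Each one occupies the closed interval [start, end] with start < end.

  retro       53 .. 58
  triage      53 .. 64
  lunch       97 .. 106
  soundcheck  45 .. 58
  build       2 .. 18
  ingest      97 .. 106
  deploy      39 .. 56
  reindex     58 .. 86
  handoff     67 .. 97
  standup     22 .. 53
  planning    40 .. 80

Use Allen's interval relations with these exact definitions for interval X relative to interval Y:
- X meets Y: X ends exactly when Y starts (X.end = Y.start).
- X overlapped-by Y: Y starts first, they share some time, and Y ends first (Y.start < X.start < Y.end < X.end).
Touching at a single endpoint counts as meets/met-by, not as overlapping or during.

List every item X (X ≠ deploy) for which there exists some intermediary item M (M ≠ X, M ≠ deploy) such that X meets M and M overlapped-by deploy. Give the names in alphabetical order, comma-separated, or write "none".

standup

Target deploy = [39, 56].
Intermediaries M with M overlapped-by deploy: planning, retro, soundcheck, triage.
Via planning — items with X meets planning: none.
Via retro — items with X meets retro: standup.
Via soundcheck — items with X meets soundcheck: none.
Via triage — items with X meets triage: standup.
Union: standup.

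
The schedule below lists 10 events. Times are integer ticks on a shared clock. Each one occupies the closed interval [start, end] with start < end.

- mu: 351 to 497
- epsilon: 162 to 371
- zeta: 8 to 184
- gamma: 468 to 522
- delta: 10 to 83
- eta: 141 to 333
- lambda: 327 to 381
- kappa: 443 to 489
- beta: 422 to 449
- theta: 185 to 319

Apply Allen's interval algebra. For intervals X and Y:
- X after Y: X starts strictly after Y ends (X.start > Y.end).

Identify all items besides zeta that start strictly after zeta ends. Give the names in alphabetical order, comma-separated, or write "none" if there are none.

beta, gamma, kappa, lambda, mu, theta

Target zeta = [8, 184].
beta [422, 449] → after → yes.
delta [10, 83] → during → no.
epsilon [162, 371] → overlapped-by → no.
eta [141, 333] → overlapped-by → no.
gamma [468, 522] → after → yes.
kappa [443, 489] → after → yes.
lambda [327, 381] → after → yes.
mu [351, 497] → after → yes.
theta [185, 319] → after → yes.
Result: beta, gamma, kappa, lambda, mu, theta.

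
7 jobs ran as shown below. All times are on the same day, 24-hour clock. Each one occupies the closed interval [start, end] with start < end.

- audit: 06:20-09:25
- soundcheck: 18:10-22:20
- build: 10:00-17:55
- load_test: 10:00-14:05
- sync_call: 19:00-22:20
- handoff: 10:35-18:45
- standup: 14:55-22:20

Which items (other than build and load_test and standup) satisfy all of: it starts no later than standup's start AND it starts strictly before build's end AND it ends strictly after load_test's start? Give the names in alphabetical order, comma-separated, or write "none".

handoff

Conditions: its start is no later than standup's start (X.start <= 14:55) AND its start is strictly before build's end (X.start < 17:55) AND its end is strictly after load_test's start (X.end > 10:00).
audit: start 06:20 <= 14:55? ✓; start 06:20 < 17:55? ✓; end 09:25 > 10:00? ✗ → no.
handoff: start 10:35 <= 14:55? ✓; start 10:35 < 17:55? ✓; end 18:45 > 10:00? ✓ → yes.
soundcheck: start 18:10 <= 14:55? ✗; start 18:10 < 17:55? ✗; end 22:20 > 10:00? ✓ → no.
sync_call: start 19:00 <= 14:55? ✗; start 19:00 < 17:55? ✗; end 22:20 > 10:00? ✓ → no.
Result: handoff.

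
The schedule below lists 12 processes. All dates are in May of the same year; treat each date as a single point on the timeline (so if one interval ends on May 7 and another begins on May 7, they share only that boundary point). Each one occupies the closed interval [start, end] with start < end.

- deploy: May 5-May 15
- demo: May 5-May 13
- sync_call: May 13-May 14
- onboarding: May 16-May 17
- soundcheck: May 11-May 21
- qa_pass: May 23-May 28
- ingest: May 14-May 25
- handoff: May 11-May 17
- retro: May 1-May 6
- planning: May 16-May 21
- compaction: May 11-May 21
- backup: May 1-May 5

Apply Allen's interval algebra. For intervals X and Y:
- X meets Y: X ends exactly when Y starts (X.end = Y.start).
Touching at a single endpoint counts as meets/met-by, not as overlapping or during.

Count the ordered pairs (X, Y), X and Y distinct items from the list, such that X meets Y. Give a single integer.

Checking all 132 ordered pairs for relation 'meets'; matching pairs in alphabetical order:
(backup, demo): backup meets demo ✓
(backup, deploy): backup meets deploy ✓
(demo, sync_call): demo meets sync_call ✓
(sync_call, ingest): sync_call meets ingest ✓
Count: 4.

4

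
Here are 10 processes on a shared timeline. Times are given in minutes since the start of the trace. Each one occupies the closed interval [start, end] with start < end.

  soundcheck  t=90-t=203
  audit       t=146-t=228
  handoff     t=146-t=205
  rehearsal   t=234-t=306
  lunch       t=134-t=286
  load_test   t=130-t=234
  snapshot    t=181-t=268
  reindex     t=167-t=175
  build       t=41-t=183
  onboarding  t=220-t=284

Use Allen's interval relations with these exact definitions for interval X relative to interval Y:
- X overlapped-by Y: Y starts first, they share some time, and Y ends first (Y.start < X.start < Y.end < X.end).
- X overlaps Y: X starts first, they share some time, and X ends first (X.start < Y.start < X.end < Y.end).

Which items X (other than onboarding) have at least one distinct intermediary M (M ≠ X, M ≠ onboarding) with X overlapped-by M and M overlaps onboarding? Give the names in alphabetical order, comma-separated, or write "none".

Target onboarding = [t=220, t=284].
Intermediaries M with M overlaps onboarding: audit, load_test, snapshot.
Via audit — items with X overlapped-by audit: snapshot.
Via load_test — items with X overlapped-by load_test: lunch, snapshot.
Via snapshot — items with X overlapped-by snapshot: rehearsal.
Union: lunch, rehearsal, snapshot.

lunch, rehearsal, snapshot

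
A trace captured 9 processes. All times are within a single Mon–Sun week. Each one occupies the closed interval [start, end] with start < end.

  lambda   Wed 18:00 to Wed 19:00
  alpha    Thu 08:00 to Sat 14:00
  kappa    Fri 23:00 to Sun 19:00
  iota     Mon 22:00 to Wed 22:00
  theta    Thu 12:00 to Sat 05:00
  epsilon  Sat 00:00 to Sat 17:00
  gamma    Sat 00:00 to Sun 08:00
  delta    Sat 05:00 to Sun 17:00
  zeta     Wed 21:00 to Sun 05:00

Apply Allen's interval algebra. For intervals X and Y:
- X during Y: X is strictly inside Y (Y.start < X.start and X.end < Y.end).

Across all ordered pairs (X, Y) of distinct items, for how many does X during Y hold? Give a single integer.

8

Checking all 72 ordered pairs for relation 'during'; matching pairs in alphabetical order:
(alpha, zeta): alpha during zeta ✓
(delta, kappa): delta during kappa ✓
(epsilon, kappa): epsilon during kappa ✓
(epsilon, zeta): epsilon during zeta ✓
(gamma, kappa): gamma during kappa ✓
(lambda, iota): lambda during iota ✓
(theta, alpha): theta during alpha ✓
(theta, zeta): theta during zeta ✓
Count: 8.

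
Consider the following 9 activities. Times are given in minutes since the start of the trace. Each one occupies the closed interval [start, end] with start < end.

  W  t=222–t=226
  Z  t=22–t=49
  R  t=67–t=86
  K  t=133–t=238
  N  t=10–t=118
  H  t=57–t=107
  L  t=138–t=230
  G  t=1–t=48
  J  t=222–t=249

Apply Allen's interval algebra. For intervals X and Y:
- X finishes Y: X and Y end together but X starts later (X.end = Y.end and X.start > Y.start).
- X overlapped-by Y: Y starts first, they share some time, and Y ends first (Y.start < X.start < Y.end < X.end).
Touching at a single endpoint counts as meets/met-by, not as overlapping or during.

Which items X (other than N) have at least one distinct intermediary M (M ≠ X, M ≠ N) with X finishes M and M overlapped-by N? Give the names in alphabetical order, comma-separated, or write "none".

Target N = [t=10, t=118].
Intermediaries M with M overlapped-by N: none.
Union: none.

none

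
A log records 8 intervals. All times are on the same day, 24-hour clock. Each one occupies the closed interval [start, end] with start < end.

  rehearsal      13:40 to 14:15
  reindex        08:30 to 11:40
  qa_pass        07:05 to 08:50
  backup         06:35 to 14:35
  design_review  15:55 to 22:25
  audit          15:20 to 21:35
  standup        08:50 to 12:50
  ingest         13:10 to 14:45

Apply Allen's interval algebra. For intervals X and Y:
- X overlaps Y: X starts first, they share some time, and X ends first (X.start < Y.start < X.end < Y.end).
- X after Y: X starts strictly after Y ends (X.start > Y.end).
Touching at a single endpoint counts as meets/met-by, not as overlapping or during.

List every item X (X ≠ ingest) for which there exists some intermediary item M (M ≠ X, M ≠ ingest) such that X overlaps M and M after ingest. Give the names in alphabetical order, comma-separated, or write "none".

Target ingest = [13:10, 14:45].
Intermediaries M with M after ingest: audit, design_review.
Via audit — items with X overlaps audit: none.
Via design_review — items with X overlaps design_review: audit.
Union: audit.

audit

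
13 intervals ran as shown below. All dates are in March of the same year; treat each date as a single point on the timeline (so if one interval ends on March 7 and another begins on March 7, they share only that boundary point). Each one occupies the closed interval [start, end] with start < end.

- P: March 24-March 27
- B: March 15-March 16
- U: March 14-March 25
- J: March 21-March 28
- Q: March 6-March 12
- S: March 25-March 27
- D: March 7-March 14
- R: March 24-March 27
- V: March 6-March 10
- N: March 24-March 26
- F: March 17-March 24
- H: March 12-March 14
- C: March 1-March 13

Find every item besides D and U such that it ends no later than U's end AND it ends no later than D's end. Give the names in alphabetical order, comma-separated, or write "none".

C, H, Q, V

Conditions: its end is no later than U's end (X.end <= March 25) AND its end is no later than D's end (X.end <= March 14).
B: end March 16 <= March 25? ✓; end March 16 <= March 14? ✗ → no.
C: end March 13 <= March 25? ✓; end March 13 <= March 14? ✓ → yes.
F: end March 24 <= March 25? ✓; end March 24 <= March 14? ✗ → no.
H: end March 14 <= March 25? ✓; end March 14 <= March 14? ✓ → yes.
J: end March 28 <= March 25? ✗; end March 28 <= March 14? ✗ → no.
N: end March 26 <= March 25? ✗; end March 26 <= March 14? ✗ → no.
P: end March 27 <= March 25? ✗; end March 27 <= March 14? ✗ → no.
Q: end March 12 <= March 25? ✓; end March 12 <= March 14? ✓ → yes.
R: end March 27 <= March 25? ✗; end March 27 <= March 14? ✗ → no.
S: end March 27 <= March 25? ✗; end March 27 <= March 14? ✗ → no.
V: end March 10 <= March 25? ✓; end March 10 <= March 14? ✓ → yes.
Result: C, H, Q, V.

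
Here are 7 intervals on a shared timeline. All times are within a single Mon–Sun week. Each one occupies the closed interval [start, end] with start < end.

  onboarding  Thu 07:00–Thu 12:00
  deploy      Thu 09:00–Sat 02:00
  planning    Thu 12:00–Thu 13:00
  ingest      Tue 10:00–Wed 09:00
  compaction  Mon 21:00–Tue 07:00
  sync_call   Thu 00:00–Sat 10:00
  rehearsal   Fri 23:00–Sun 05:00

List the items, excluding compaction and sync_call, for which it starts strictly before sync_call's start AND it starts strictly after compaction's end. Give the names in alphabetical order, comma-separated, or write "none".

Conditions: its start is strictly before sync_call's start (X.start < Thu 00:00) AND its start is strictly after compaction's end (X.start > Tue 07:00).
deploy: start Thu 09:00 < Thu 00:00? ✗; start Thu 09:00 > Tue 07:00? ✓ → no.
ingest: start Tue 10:00 < Thu 00:00? ✓; start Tue 10:00 > Tue 07:00? ✓ → yes.
onboarding: start Thu 07:00 < Thu 00:00? ✗; start Thu 07:00 > Tue 07:00? ✓ → no.
planning: start Thu 12:00 < Thu 00:00? ✗; start Thu 12:00 > Tue 07:00? ✓ → no.
rehearsal: start Fri 23:00 < Thu 00:00? ✗; start Fri 23:00 > Tue 07:00? ✓ → no.
Result: ingest.

ingest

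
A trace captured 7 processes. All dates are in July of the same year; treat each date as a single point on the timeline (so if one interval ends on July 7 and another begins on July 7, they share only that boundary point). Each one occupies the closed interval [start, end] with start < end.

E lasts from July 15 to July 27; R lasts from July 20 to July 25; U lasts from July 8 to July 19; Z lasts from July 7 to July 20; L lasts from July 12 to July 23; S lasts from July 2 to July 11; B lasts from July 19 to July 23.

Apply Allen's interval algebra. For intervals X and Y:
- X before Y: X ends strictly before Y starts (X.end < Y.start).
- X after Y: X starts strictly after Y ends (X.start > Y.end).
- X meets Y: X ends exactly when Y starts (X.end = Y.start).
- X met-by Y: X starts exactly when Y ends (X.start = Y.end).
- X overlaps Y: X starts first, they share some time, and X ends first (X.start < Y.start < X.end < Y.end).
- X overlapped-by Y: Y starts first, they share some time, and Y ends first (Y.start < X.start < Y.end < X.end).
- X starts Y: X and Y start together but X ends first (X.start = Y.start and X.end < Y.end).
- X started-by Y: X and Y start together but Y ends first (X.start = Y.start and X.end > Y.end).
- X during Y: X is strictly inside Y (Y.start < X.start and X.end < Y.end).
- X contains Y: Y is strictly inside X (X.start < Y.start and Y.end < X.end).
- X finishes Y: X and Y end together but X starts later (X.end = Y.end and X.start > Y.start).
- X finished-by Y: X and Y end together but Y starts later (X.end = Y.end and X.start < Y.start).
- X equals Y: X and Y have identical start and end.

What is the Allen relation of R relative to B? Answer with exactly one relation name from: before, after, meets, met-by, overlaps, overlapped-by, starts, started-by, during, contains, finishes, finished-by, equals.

overlapped-by

R = [July 20, July 25]; B = [July 19, July 23].
Compare endpoints: R.start > B.start, R.start < B.end, R.end > B.start, R.end > B.end.
That pattern is 'overlapped-by'.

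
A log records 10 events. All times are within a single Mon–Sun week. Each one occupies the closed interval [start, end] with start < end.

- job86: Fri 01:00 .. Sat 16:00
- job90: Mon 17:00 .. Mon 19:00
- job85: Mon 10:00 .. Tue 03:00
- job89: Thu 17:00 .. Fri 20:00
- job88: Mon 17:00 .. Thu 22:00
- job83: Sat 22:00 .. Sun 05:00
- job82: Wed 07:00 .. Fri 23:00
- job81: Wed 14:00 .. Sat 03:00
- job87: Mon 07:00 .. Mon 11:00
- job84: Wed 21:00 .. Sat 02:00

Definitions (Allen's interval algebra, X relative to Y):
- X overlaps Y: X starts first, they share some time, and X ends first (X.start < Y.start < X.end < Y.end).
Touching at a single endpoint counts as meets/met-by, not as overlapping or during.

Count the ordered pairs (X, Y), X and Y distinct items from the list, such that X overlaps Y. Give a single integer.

12

Checking all 90 ordered pairs for relation 'overlaps'; matching pairs in alphabetical order:
(job81, job86): job81 overlaps job86 ✓
(job82, job81): job82 overlaps job81 ✓
(job82, job84): job82 overlaps job84 ✓
(job82, job86): job82 overlaps job86 ✓
(job84, job86): job84 overlaps job86 ✓
(job85, job88): job85 overlaps job88 ✓
(job87, job85): job87 overlaps job85 ✓
(job88, job81): job88 overlaps job81 ✓
(job88, job82): job88 overlaps job82 ✓
(job88, job84): job88 overlaps job84 ✓
(job88, job89): job88 overlaps job89 ✓
(job89, job86): job89 overlaps job86 ✓
Count: 12.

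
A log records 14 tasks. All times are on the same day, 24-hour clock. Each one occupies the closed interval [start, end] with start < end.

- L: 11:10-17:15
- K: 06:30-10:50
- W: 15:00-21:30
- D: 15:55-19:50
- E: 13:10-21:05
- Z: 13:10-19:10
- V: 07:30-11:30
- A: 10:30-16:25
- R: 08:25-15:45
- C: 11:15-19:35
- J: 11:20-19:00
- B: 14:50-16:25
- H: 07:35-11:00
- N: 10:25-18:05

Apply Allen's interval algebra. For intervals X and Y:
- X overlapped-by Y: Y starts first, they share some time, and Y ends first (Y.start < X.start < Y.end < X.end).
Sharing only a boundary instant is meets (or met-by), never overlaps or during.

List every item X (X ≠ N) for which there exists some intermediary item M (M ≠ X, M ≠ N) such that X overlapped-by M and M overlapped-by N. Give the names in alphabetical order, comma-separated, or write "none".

D, E, W, Z

Target N = [10:25, 18:05].
Intermediaries M with M overlapped-by N: C, D, E, J, W, Z.
Via C — items with X overlapped-by C: D, E, W.
Via D — items with X overlapped-by D: none.
Via E — items with X overlapped-by E: W.
Via J — items with X overlapped-by J: D, E, W, Z.
Via W — items with X overlapped-by W: none.
Via Z — items with X overlapped-by Z: D, W.
Union: D, E, W, Z.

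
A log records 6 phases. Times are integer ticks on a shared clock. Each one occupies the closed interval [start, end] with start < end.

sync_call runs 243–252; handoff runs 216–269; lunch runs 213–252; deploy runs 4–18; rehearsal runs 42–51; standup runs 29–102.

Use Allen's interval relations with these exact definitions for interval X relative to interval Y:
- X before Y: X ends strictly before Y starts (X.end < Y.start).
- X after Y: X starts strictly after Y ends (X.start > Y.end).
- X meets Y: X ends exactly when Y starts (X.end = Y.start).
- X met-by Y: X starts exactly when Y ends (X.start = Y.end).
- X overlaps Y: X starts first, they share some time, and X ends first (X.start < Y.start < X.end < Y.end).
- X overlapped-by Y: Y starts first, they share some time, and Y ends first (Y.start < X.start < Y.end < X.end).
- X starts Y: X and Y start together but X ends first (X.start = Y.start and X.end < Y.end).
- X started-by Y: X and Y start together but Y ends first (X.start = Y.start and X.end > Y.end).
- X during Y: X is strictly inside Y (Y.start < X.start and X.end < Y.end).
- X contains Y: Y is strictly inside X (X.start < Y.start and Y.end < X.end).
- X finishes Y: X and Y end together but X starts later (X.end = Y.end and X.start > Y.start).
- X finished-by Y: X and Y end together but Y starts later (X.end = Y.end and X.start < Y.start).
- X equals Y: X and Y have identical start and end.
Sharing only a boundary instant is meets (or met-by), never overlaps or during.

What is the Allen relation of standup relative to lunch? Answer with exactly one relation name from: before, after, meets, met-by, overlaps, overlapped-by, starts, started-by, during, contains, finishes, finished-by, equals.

standup = [29, 102]; lunch = [213, 252].
Compare endpoints: standup.start < lunch.start, standup.start < lunch.end, standup.end < lunch.start, standup.end < lunch.end.
That pattern is 'before'.

before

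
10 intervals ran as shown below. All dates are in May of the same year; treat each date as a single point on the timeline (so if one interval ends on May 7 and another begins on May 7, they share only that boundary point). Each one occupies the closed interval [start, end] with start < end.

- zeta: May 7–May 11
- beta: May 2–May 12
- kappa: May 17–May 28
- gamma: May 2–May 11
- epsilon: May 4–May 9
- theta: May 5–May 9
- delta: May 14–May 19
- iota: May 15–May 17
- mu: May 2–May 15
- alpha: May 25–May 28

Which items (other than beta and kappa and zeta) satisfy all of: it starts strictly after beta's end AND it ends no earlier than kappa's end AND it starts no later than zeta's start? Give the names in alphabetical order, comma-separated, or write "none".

Conditions: its start is strictly after beta's end (X.start > May 12) AND its end is no earlier than kappa's end (X.end >= May 28) AND its start is no later than zeta's start (X.start <= May 7).
alpha: start May 25 > May 12? ✓; end May 28 >= May 28? ✓; start May 25 <= May 7? ✗ → no.
delta: start May 14 > May 12? ✓; end May 19 >= May 28? ✗; start May 14 <= May 7? ✗ → no.
epsilon: start May 4 > May 12? ✗; end May 9 >= May 28? ✗; start May 4 <= May 7? ✓ → no.
gamma: start May 2 > May 12? ✗; end May 11 >= May 28? ✗; start May 2 <= May 7? ✓ → no.
iota: start May 15 > May 12? ✓; end May 17 >= May 28? ✗; start May 15 <= May 7? ✗ → no.
mu: start May 2 > May 12? ✗; end May 15 >= May 28? ✗; start May 2 <= May 7? ✓ → no.
theta: start May 5 > May 12? ✗; end May 9 >= May 28? ✗; start May 5 <= May 7? ✓ → no.
Result: none.

none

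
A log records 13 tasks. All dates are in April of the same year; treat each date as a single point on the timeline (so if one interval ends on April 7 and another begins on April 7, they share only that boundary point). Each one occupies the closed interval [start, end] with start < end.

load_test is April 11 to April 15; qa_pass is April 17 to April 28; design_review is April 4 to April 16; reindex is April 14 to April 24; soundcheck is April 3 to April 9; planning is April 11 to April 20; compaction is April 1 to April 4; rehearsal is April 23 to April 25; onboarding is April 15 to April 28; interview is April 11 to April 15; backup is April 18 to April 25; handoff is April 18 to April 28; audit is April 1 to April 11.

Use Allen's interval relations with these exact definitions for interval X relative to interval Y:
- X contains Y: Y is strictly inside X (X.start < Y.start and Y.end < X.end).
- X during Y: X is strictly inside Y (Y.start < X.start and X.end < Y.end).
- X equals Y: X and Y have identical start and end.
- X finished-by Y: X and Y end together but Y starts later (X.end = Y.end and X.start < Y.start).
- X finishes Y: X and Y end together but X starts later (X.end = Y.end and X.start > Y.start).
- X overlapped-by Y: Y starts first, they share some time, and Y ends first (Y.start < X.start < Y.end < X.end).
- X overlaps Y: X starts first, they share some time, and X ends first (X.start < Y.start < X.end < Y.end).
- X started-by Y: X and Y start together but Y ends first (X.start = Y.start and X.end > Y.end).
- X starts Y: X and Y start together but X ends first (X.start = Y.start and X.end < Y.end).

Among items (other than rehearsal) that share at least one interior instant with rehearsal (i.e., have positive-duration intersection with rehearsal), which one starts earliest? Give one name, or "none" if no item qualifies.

reindex

Target rehearsal = [April 23, April 25].
audit [April 1, April 11] → before → excluded.
backup [April 18, April 25] → finished-by → candidate.
compaction [April 1, April 4] → before → excluded.
design_review [April 4, April 16] → before → excluded.
handoff [April 18, April 28] → contains → candidate.
interview [April 11, April 15] → before → excluded.
load_test [April 11, April 15] → before → excluded.
onboarding [April 15, April 28] → contains → candidate.
planning [April 11, April 20] → before → excluded.
qa_pass [April 17, April 28] → contains → candidate.
reindex [April 14, April 24] → overlaps → candidate.
soundcheck [April 3, April 9] → before → excluded.
Among candidates, earliest start is April 14 → reindex.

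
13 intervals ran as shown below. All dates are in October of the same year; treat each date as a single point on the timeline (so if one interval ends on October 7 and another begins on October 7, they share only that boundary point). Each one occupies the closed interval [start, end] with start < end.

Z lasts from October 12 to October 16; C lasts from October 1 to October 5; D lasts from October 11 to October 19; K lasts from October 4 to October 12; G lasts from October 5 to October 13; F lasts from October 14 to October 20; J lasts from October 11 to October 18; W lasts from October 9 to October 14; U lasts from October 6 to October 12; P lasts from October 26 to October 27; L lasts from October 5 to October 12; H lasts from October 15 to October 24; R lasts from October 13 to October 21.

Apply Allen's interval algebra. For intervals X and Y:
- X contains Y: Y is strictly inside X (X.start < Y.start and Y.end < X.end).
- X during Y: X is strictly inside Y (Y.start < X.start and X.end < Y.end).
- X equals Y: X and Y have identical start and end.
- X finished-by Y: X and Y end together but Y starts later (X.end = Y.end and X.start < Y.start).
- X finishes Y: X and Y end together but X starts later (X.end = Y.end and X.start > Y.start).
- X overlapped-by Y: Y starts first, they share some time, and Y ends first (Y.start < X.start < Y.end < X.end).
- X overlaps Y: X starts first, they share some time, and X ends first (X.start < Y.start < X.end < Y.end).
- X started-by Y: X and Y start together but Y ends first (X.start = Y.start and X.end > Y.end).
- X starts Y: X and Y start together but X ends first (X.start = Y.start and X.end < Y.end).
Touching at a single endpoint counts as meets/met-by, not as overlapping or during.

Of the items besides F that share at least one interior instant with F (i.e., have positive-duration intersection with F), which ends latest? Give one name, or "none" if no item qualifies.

Target F = [October 14, October 20].
C [October 1, October 5] → before → excluded.
D [October 11, October 19] → overlaps → candidate.
G [October 5, October 13] → before → excluded.
H [October 15, October 24] → overlapped-by → candidate.
J [October 11, October 18] → overlaps → candidate.
K [October 4, October 12] → before → excluded.
L [October 5, October 12] → before → excluded.
P [October 26, October 27] → after → excluded.
R [October 13, October 21] → contains → candidate.
U [October 6, October 12] → before → excluded.
W [October 9, October 14] → meets → excluded.
Z [October 12, October 16] → overlaps → candidate.
Among candidates, latest end is October 24 → H.

H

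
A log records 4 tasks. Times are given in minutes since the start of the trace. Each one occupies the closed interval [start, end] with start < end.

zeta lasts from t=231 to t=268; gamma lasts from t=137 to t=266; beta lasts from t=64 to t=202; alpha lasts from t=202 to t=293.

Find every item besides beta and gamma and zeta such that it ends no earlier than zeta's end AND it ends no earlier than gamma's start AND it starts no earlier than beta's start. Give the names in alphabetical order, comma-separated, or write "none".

Conditions: its end is no earlier than zeta's end (X.end >= t=268) AND its end is no earlier than gamma's start (X.end >= t=137) AND its start is no earlier than beta's start (X.start >= t=64).
alpha: end t=293 >= t=268? ✓; end t=293 >= t=137? ✓; start t=202 >= t=64? ✓ → yes.
Result: alpha.

alpha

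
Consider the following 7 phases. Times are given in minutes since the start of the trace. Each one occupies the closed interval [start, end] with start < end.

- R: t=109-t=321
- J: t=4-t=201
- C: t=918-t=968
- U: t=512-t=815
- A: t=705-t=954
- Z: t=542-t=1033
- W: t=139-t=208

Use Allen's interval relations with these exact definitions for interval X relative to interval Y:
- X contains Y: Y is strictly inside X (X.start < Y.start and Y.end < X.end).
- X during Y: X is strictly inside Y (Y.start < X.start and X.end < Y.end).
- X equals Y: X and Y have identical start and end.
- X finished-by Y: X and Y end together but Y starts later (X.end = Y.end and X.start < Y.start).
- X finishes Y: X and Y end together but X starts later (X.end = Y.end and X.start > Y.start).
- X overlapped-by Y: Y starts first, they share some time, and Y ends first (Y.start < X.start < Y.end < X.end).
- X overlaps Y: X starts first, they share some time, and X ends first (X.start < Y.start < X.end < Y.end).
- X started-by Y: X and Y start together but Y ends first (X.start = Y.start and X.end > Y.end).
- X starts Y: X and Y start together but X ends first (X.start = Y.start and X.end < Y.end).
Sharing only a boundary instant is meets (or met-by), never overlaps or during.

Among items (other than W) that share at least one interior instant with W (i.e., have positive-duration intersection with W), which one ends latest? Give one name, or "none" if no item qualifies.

Target W = [t=139, t=208].
A [t=705, t=954] → after → excluded.
C [t=918, t=968] → after → excluded.
J [t=4, t=201] → overlaps → candidate.
R [t=109, t=321] → contains → candidate.
U [t=512, t=815] → after → excluded.
Z [t=542, t=1033] → after → excluded.
Among candidates, latest end is t=321 → R.

R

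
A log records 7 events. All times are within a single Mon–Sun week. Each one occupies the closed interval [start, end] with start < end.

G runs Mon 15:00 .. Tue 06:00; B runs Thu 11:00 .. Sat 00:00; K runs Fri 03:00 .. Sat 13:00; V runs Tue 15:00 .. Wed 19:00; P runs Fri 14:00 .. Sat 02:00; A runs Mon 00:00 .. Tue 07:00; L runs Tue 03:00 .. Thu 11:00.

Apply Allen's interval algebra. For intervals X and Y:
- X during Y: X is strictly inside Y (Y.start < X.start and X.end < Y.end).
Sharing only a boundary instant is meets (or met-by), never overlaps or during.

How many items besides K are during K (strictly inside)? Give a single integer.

Target K = [Fri 03:00, Sat 13:00].
A [Mon 00:00, Tue 07:00] → before → no.
B [Thu 11:00, Sat 00:00] → overlaps → no.
G [Mon 15:00, Tue 06:00] → before → no.
L [Tue 03:00, Thu 11:00] → before → no.
P [Fri 14:00, Sat 02:00] → during → counts.
V [Tue 15:00, Wed 19:00] → before → no.
Total: 1.

1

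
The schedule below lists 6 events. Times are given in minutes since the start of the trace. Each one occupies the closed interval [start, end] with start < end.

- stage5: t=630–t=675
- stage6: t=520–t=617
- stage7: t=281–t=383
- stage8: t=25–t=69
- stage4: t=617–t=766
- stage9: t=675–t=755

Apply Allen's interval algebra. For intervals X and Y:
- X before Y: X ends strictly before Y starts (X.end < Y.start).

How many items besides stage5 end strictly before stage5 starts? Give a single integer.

3

Target stage5 = [t=630, t=675].
stage4 [t=617, t=766] → contains → no.
stage6 [t=520, t=617] → before → counts.
stage7 [t=281, t=383] → before → counts.
stage8 [t=25, t=69] → before → counts.
stage9 [t=675, t=755] → met-by → no.
Total: 3.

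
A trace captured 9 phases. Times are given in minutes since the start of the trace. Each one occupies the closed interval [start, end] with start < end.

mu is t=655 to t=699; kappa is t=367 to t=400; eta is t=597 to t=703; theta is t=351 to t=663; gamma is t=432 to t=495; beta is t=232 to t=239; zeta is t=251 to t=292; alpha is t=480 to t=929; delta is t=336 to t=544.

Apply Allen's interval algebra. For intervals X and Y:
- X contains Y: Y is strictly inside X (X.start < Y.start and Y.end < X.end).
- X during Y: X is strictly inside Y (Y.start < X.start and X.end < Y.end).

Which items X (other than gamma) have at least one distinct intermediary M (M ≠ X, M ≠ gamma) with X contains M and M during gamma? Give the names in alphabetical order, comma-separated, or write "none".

none

Target gamma = [t=432, t=495].
Intermediaries M with M during gamma: none.
Union: none.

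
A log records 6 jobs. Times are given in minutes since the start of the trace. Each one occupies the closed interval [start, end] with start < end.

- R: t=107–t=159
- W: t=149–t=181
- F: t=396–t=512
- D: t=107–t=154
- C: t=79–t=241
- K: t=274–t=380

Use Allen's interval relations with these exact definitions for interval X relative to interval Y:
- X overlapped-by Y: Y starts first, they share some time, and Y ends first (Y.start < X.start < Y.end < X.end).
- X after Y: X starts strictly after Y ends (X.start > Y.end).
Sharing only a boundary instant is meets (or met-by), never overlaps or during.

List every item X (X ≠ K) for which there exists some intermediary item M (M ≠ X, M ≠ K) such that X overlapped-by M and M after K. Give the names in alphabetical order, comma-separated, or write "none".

none

Target K = [t=274, t=380].
Intermediaries M with M after K: F.
Via F — items with X overlapped-by F: none.
Union: none.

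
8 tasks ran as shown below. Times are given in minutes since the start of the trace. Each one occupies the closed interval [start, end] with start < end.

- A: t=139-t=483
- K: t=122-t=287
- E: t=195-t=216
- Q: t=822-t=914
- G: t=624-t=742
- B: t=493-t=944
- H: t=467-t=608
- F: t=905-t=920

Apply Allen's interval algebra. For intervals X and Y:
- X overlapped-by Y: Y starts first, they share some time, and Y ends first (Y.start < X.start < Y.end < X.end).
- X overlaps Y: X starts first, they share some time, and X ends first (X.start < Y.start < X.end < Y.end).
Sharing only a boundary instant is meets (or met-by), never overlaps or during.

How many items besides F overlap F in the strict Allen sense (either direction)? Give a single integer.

Target F = [t=905, t=920].
A [t=139, t=483] → before → no.
B [t=493, t=944] → contains → no.
E [t=195, t=216] → before → no.
G [t=624, t=742] → before → no.
H [t=467, t=608] → before → no.
K [t=122, t=287] → before → no.
Q [t=822, t=914] → overlaps → counts.
Total: 1.

1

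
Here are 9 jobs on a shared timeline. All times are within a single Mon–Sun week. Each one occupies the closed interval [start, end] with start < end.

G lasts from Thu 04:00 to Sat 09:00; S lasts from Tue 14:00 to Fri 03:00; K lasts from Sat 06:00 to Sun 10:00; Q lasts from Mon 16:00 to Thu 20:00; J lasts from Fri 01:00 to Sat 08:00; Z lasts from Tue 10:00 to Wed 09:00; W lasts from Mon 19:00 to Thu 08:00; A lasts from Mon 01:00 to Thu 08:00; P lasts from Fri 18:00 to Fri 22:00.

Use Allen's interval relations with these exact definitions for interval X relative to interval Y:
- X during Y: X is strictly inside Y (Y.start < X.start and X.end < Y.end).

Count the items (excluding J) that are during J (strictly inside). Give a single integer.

Target J = [Fri 01:00, Sat 08:00].
A [Mon 01:00, Thu 08:00] → before → no.
G [Thu 04:00, Sat 09:00] → contains → no.
K [Sat 06:00, Sun 10:00] → overlapped-by → no.
P [Fri 18:00, Fri 22:00] → during → counts.
Q [Mon 16:00, Thu 20:00] → before → no.
S [Tue 14:00, Fri 03:00] → overlaps → no.
W [Mon 19:00, Thu 08:00] → before → no.
Z [Tue 10:00, Wed 09:00] → before → no.
Total: 1.

1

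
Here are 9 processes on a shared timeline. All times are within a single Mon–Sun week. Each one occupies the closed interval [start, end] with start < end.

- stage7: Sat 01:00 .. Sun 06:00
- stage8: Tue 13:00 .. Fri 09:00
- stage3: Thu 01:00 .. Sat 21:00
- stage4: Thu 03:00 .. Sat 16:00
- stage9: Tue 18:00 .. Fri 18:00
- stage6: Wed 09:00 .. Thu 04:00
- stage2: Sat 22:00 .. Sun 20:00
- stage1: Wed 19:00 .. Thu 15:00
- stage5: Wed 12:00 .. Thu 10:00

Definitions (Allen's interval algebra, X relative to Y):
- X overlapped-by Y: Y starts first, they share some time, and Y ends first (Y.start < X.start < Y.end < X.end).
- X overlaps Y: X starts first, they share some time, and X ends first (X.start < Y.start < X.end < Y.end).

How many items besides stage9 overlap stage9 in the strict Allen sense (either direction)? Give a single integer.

Target stage9 = [Tue 18:00, Fri 18:00].
stage1 [Wed 19:00, Thu 15:00] → during → no.
stage2 [Sat 22:00, Sun 20:00] → after → no.
stage3 [Thu 01:00, Sat 21:00] → overlapped-by → counts.
stage4 [Thu 03:00, Sat 16:00] → overlapped-by → counts.
stage5 [Wed 12:00, Thu 10:00] → during → no.
stage6 [Wed 09:00, Thu 04:00] → during → no.
stage7 [Sat 01:00, Sun 06:00] → after → no.
stage8 [Tue 13:00, Fri 09:00] → overlaps → counts.
Total: 3.

3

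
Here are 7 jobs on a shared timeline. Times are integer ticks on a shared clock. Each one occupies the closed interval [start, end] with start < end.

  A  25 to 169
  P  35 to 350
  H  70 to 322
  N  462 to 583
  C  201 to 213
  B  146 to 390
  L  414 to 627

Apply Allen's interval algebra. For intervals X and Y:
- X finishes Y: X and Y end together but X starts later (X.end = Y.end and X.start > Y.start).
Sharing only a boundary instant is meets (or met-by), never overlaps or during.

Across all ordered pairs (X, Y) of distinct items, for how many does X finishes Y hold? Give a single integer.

Checking all 42 ordered pairs for relation 'finishes'; matching pairs in alphabetical order:
No pair satisfies it.
Count: 0.

0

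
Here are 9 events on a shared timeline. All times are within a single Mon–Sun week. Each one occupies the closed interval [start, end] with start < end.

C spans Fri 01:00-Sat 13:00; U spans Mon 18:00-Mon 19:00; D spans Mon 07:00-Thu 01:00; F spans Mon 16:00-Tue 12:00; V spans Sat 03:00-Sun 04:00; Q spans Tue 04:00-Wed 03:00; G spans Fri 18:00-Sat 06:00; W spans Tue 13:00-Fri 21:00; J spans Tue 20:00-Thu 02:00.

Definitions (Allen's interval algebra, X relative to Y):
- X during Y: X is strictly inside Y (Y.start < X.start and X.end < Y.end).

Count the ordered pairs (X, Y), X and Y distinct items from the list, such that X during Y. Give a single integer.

6

Checking all 72 ordered pairs for relation 'during'; matching pairs in alphabetical order:
(F, D): F during D ✓
(G, C): G during C ✓
(J, W): J during W ✓
(Q, D): Q during D ✓
(U, D): U during D ✓
(U, F): U during F ✓
Count: 6.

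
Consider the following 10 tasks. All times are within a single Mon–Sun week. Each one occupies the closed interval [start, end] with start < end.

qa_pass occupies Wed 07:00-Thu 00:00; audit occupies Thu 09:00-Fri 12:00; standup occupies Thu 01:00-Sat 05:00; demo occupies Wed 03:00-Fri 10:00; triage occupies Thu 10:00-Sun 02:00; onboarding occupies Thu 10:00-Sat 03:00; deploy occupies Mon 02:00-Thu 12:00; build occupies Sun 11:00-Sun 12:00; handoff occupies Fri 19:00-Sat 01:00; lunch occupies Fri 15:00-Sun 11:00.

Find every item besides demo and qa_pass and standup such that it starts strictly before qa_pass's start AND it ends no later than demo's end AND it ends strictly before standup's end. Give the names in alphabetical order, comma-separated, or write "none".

deploy

Conditions: its start is strictly before qa_pass's start (X.start < Wed 07:00) AND its end is no later than demo's end (X.end <= Fri 10:00) AND its end is strictly before standup's end (X.end < Sat 05:00).
audit: start Thu 09:00 < Wed 07:00? ✗; end Fri 12:00 <= Fri 10:00? ✗; end Fri 12:00 < Sat 05:00? ✓ → no.
build: start Sun 11:00 < Wed 07:00? ✗; end Sun 12:00 <= Fri 10:00? ✗; end Sun 12:00 < Sat 05:00? ✗ → no.
deploy: start Mon 02:00 < Wed 07:00? ✓; end Thu 12:00 <= Fri 10:00? ✓; end Thu 12:00 < Sat 05:00? ✓ → yes.
handoff: start Fri 19:00 < Wed 07:00? ✗; end Sat 01:00 <= Fri 10:00? ✗; end Sat 01:00 < Sat 05:00? ✓ → no.
lunch: start Fri 15:00 < Wed 07:00? ✗; end Sun 11:00 <= Fri 10:00? ✗; end Sun 11:00 < Sat 05:00? ✗ → no.
onboarding: start Thu 10:00 < Wed 07:00? ✗; end Sat 03:00 <= Fri 10:00? ✗; end Sat 03:00 < Sat 05:00? ✓ → no.
triage: start Thu 10:00 < Wed 07:00? ✗; end Sun 02:00 <= Fri 10:00? ✗; end Sun 02:00 < Sat 05:00? ✗ → no.
Result: deploy.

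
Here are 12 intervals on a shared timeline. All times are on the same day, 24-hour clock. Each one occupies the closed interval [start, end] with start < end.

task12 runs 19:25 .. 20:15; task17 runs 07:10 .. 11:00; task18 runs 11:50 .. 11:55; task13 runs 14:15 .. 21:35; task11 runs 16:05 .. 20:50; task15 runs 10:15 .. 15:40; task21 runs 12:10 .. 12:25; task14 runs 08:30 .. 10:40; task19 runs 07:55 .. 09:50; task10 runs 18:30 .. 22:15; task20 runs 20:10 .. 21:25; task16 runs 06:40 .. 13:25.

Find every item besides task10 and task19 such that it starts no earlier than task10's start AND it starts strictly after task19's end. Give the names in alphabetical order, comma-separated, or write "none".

task12, task20

Conditions: its start is no earlier than task10's start (X.start >= 18:30) AND its start is strictly after task19's end (X.start > 09:50).
task11: start 16:05 >= 18:30? ✗; start 16:05 > 09:50? ✓ → no.
task12: start 19:25 >= 18:30? ✓; start 19:25 > 09:50? ✓ → yes.
task13: start 14:15 >= 18:30? ✗; start 14:15 > 09:50? ✓ → no.
task14: start 08:30 >= 18:30? ✗; start 08:30 > 09:50? ✗ → no.
task15: start 10:15 >= 18:30? ✗; start 10:15 > 09:50? ✓ → no.
task16: start 06:40 >= 18:30? ✗; start 06:40 > 09:50? ✗ → no.
task17: start 07:10 >= 18:30? ✗; start 07:10 > 09:50? ✗ → no.
task18: start 11:50 >= 18:30? ✗; start 11:50 > 09:50? ✓ → no.
task20: start 20:10 >= 18:30? ✓; start 20:10 > 09:50? ✓ → yes.
task21: start 12:10 >= 18:30? ✗; start 12:10 > 09:50? ✓ → no.
Result: task12, task20.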